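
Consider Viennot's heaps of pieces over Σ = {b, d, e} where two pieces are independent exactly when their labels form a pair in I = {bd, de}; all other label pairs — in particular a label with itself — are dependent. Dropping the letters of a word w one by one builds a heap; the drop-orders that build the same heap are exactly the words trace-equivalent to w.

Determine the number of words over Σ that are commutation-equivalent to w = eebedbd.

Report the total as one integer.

21

drop 0:e onto floor
drop 1:e onto {0:e}
drop 2:b onto {1:e}
drop 3:e onto {2:b}
drop 4:d onto floor
drop 5:b onto {3:e}
drop 6:d onto {4:d}
ground layer = {0:e, 4:d}
drop-orders for the pieces not yet dropped (sum over which currently-grounded one goes next):
  1 to go: {5} 1  {6} 1
  2 to go: {3,5} 1  {4,6} 1  {5,6} 2
  3 to go: {2,3,5} 1  {3,5,6} 3  {4,5,6} 3
  4 to go: {1,2,3,5} 1  {2,3,5,6} 4  {3,4,5,6} 6
  5 to go: {0,1,2,3,5} 1  {1,2,3,5,6} 5  {2,3,4,5,6} 10
  if 0:e drops first: 15 orders
  if 4:d drops first: 6 orders
heap linearizations: 21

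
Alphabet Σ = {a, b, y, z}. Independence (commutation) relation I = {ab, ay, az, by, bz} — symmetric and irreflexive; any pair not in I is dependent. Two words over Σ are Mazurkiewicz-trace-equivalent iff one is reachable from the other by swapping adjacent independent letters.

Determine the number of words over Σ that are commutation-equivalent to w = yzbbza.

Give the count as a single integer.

drop 0:y onto floor
drop 1:z onto {0:y}
drop 2:b onto floor
drop 3:b onto {2:b}
drop 4:z onto {1:z}
drop 5:a onto floor
ground layer = {0:y, 2:b, 5:a}
drop-orders for the pieces not yet dropped (sum over which currently-grounded one goes next):
  1 to go: {3} 1  {4} 1  {5} 1
  2 to go: {1,4} 1  {2,3} 1  {3,4} 2  {3,5} 2  {4,5} 2
  3 to go: {0,1,4} 1  {1,3,4} 3  {1,4,5} 3  {2,3,4} 3  {2,3,5} 3  {3,4,5} 6
  4 to go: {0,1,3,4} 4  {0,1,4,5} 4  {1,2,3,4} 6  {1,3,4,5} 12  {2,3,4,5} 12
  if 0:y drops first: 30 orders
  if 2:b drops first: 20 orders
  if 5:a drops first: 10 orders
heap linearizations: 60

60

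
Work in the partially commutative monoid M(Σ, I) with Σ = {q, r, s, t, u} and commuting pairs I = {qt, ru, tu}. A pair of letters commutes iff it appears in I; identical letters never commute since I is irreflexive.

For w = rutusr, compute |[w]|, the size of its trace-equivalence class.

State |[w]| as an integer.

#0=r has no predecessor
#1=u has no predecessor
#2=t depends on [0:r]
#3=u depends on [1:u]
#4=s depends on [2:t, 3:u]
#5=r depends on [4:s]
sources: [0:r, 1:u]
N(rest) = Σ N(rest − s) over sources s of rest; N(one piece) = 1:
  size 1 → [5]=1
  size 2 → [4,5]=1
  size 3 → [2,4,5]=1  [3,4,5]=1
  size 4 → [0,2,4,5]=1  [1,3,4,5]=1  [2,3,4,5]=2
  first=0(r) contributes 3
  first=1(u) contributes 3
|[w]| = 6

6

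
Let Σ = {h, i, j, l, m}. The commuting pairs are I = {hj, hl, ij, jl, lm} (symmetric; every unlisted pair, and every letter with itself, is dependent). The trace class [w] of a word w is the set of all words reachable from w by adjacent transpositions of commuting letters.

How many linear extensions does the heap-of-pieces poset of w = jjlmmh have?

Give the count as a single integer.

6

#0=j has no predecessor
#1=j depends on [0:j]
#2=l has no predecessor
#3=m depends on [1:j]
#4=m depends on [3:m]
#5=h depends on [4:m]
sources: [0:j, 2:l]
N(rest) = Σ N(rest − s) over sources s of rest; N(one piece) = 1:
  size 1 → [2]=1  [5]=1
  size 2 → [2,5]=2  [4,5]=1
  size 3 → [2,4,5]=3  [3,4,5]=1
  size 4 → [1,3,4,5]=1  [2,3,4,5]=4
  first=0(j) contributes 5
  first=2(l) contributes 1
|[w]| = 6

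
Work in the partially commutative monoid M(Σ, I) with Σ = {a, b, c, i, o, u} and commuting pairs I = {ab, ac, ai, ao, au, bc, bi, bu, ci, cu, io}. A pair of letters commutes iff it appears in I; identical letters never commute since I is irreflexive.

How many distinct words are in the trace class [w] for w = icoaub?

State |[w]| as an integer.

drop 0:i onto floor
drop 1:c onto floor
drop 2:o onto {1:c}
drop 3:a onto floor
drop 4:u onto {0:i, 2:o}
drop 5:b onto {2:o}
ground layer = {0:i, 1:c, 3:a}
drop-orders for the pieces not yet dropped (sum over which currently-grounded one goes next):
  1 to go: {3} 1  {4} 1  {5} 1
  2 to go: {0,4} 1  {3,4} 2  {3,5} 2  {4,5} 2
  3 to go: {0,3,4} 3  {0,4,5} 3  {2,4,5} 2  {3,4,5} 6
  4 to go: {0,2,4,5} 5  {0,3,4,5} 12  {1,2,4,5} 2  {2,3,4,5} 8
  if 0:i drops first: 10 orders
  if 1:c drops first: 25 orders
  if 3:a drops first: 7 orders
heap linearizations: 42

42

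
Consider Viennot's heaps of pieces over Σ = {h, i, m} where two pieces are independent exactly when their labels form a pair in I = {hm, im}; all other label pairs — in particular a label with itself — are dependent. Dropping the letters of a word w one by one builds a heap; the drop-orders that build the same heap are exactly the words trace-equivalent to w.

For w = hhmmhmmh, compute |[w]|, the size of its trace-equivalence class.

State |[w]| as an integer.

piece 0:h — minimal
piece 1:h rests on {0:h}
piece 2:m — minimal
piece 3:m rests on {2:m}
piece 4:h rests on {1:h}
piece 5:m rests on {3:m}
piece 6:m rests on {5:m}
piece 7:h rests on {4:h}
minimal pieces: {0:h, 2:m}
ways to finish when only these pieces remain (= sum over removing one remaining piece with nothing left below it):
  1 left: {6}→1  {7}→1
  2 left: {4,7}→1  {5,6}→1  {6,7}→2
  3 left: {1,4,7}→1  {3,5,6}→1  {4,6,7}→3  {5,6,7}→3
  4 left: {0,1,4,7}→1  {1,4,6,7}→4  {2,3,5,6}→1  {3,5,6,7}→4  {4,5,6,7}→6
  5 left: {0,1,4,6,7}→5  {1,4,5,6,7}→10  {2,3,5,6,7}→5  {3,4,5,6,7}→10
  6 left: {0,1,4,5,6,7}→15  {1,3,4,5,6,7}→20  {2,3,4,5,6,7}→15
  placing 0:h first → 35 extensions
  placing 2:m first → 35 extensions
total linear extensions = 70

70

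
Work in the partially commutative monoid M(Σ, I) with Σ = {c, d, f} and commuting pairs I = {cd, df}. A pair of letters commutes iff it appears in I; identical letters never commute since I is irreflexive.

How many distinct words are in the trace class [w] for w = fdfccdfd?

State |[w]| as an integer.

56

piece 0:f — minimal
piece 1:d — minimal
piece 2:f rests on {0:f}
piece 3:c rests on {2:f}
piece 4:c rests on {3:c}
piece 5:d rests on {1:d}
piece 6:f rests on {4:c}
piece 7:d rests on {5:d}
minimal pieces: {0:f, 1:d}
ways to finish when only these pieces remain (= sum over removing one remaining piece with nothing left below it):
  1 left: {6}→1  {7}→1
  2 left: {4,6}→1  {5,7}→1  {6,7}→2
  3 left: {1,5,7}→1  {3,4,6}→1  {4,6,7}→3  {5,6,7}→3
  4 left: {1,5,6,7}→4  {2,3,4,6}→1  {3,4,6,7}→4  {4,5,6,7}→6
  5 left: {0,2,3,4,6}→1  {1,4,5,6,7}→10  {2,3,4,6,7}→5  {3,4,5,6,7}→10
  6 left: {0,2,3,4,6,7}→6  {1,3,4,5,6,7}→20  {2,3,4,5,6,7}→15
  placing 0:f first → 35 extensions
  placing 1:d first → 21 extensions
total linear extensions = 56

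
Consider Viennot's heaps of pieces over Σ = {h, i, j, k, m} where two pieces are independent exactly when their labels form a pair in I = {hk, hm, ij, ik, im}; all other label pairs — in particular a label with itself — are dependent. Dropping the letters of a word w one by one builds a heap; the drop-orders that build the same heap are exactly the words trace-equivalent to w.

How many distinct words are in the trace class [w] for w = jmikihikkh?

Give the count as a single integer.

231

drop 0:j onto floor
drop 1:m onto {0:j}
drop 2:i onto floor
drop 3:k onto {1:m}
drop 4:i onto {2:i}
drop 5:h onto {0:j, 4:i}
drop 6:i onto {5:h}
drop 7:k onto {3:k}
drop 8:k onto {7:k}
drop 9:h onto {6:i}
ground layer = {0:j, 2:i}
drop-orders for the pieces not yet dropped (sum over which currently-grounded one goes next):
  1 to go: {8} 1  {9} 1
  2 to go: {6,9} 1  {7,8} 1  {8,9} 2
  3 to go: {3,7,8} 1  {5,6,9} 1  {6,8,9} 3  {7,8,9} 3
  4 to go: {1,3,7,8} 1  {3,7,8,9} 4  {4,5,6,9} 1  {5,6,8,9} 4  {6,7,8,9} 6
  5 to go: {1,3,7,8,9} 5  {2,4,5,6,9} 1  {3,6,7,8,9} 10  {4,5,6,8,9} 5  {5,6,7,8,9} 10
  6 to go: {1,3,6,7,8,9} 15  {2,4,5,6,8,9} 6  {3,5,6,7,8,9} 20  {4,5,6,7,8,9} 15
  7 to go: {1,3,5,6,7,8,9} 35  {2,4,5,6,7,8,9} 21  {3,4,5,6,7,8,9} 35
  8 to go: {0,1,3,5,6,7,8,9} 35  {1,3,4,5,6,7,8,9} 70  {2,3,4,5,6,7,8,9} 56
  if 0:j drops first: 126 orders
  if 2:i drops first: 105 orders
heap linearizations: 231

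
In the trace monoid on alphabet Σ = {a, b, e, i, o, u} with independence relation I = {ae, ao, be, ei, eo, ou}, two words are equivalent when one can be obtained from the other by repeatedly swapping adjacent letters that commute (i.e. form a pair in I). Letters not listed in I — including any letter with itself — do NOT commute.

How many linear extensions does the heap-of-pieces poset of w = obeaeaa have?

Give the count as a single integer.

drop 0:o onto floor
drop 1:b onto {0:o}
drop 2:e onto floor
drop 3:a onto {1:b}
drop 4:e onto {2:e}
drop 5:a onto {3:a}
drop 6:a onto {5:a}
ground layer = {0:o, 2:e}
drop-orders for the pieces not yet dropped (sum over which currently-grounded one goes next):
  1 to go: {4} 1  {6} 1
  2 to go: {2,4} 1  {4,6} 2  {5,6} 1
  3 to go: {2,4,6} 3  {3,5,6} 1  {4,5,6} 3
  4 to go: {1,3,5,6} 1  {2,4,5,6} 6  {3,4,5,6} 4
  5 to go: {0,1,3,5,6} 1  {1,3,4,5,6} 5  {2,3,4,5,6} 10
  if 0:o drops first: 15 orders
  if 2:e drops first: 6 orders
heap linearizations: 21

21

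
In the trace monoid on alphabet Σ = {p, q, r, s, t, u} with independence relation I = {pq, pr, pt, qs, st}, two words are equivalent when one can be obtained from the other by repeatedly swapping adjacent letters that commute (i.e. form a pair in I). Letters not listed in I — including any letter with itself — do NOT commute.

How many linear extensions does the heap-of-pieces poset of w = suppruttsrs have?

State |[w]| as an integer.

9

piece 0:s — minimal
piece 1:u rests on {0:s}
piece 2:p rests on {1:u}
piece 3:p rests on {2:p}
piece 4:r rests on {1:u}
piece 5:u rests on {3:p, 4:r}
piece 6:t rests on {5:u}
piece 7:t rests on {6:t}
piece 8:s rests on {5:u}
piece 9:r rests on {7:t, 8:s}
piece 10:s rests on {9:r}
minimal pieces: {0:s}
ways to finish when only these pieces remain (= sum over removing one remaining piece with nothing left below it):
  1 left: {10}→1
  2 left: {9,10}→1
  3 left: {7,9,10}→1  {8,9,10}→1
  4 left: {6,7,9,10}→1  {7,8,9,10}→2
  5 left: {6,7,8,9,10}→3
  6 left: {5,6,7,8,9,10}→3
  7 left: {3,5,6,7,8,9,10}→3  {4,5,6,7,8,9,10}→3
  8 left: {2,3,5,6,7,8,9,10}→3  {3,4,5,6,7,8,9,10}→6
  9 left: {2,3,4,5,6,7,8,9,10}→9
  placing 0:s first → 9 extensions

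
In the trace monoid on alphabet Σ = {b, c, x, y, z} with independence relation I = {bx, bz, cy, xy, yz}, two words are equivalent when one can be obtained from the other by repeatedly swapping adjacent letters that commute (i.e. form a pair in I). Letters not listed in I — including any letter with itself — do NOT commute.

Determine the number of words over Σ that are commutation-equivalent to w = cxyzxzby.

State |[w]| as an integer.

50

#0=c has no predecessor
#1=x depends on [0:c]
#2=y has no predecessor
#3=z depends on [1:x]
#4=x depends on [3:z]
#5=z depends on [4:x]
#6=b depends on [0:c, 2:y]
#7=y depends on [6:b]
sources: [0:c, 2:y]
N(rest) = Σ N(rest − s) over sources s of rest; N(one piece) = 1:
  size 1 → [5]=1  [7]=1
  size 2 → [4,5]=1  [5,7]=2  [6,7]=1
  size 3 → [2,6,7]=1  [3,4,5]=1  [4,5,7]=3  [5,6,7]=3
  size 4 → [1,3,4,5]=1  [2,5,6,7]=4  [3,4,5,7]=4  [4,5,6,7]=6
  size 5 → [1,3,4,5,7]=5  [2,4,5,6,7]=10  [3,4,5,6,7]=10
  size 6 → [1,3,4,5,6,7]=15  [2,3,4,5,6,7]=20
  first=0(c) contributes 35
  first=2(y) contributes 15
|[w]| = 50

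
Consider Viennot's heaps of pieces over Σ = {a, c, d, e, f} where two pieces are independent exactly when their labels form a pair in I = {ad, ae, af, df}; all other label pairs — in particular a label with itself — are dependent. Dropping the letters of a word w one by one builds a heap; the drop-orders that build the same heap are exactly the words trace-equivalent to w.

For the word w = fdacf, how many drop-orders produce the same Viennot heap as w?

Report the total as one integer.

piece 0:f — minimal
piece 1:d — minimal
piece 2:a — minimal
piece 3:c rests on {0:f, 1:d, 2:a}
piece 4:f rests on {3:c}
minimal pieces: {0:f, 1:d, 2:a}
ways to finish when only these pieces remain (= sum over removing one remaining piece with nothing left below it):
  1 left: {4}→1
  2 left: {3,4}→1
  3 left: {0,3,4}→1  {1,3,4}→1  {2,3,4}→1
  placing 0:f first → 2 extensions
  placing 1:d first → 2 extensions
  placing 2:a first → 2 extensions
total linear extensions = 6

6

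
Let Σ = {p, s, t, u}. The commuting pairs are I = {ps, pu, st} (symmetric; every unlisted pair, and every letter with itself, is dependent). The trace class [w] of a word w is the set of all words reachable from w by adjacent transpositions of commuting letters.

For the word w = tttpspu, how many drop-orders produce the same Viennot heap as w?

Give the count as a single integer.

0(t) covers ∅
1(t) covers 0:t
2(t) covers 1:t
3(p) covers 2:t
4(s) covers ∅
5(p) covers 3:p
6(u) covers 2:t, 4:s
floor of heap: 0:t, 4:s
completions by unplaced set U, small U first (add the entries for U minus each lowest piece of U):
  |U|=1: {5}:1  {6}:1
  |U|=2: {3,5}:1  {4,6}:1  {5,6}:2
  |U|=3: {3,5,6}:3  {4,5,6}:3
  |U|=4: {2,3,5,6}:3  {3,4,5,6}:6
  |U|=5: {1,2,3,5,6}:3  {2,3,4,5,6}:9
  start at 0(t): 12
  start at 4(s): 3
sum over floor = 15

15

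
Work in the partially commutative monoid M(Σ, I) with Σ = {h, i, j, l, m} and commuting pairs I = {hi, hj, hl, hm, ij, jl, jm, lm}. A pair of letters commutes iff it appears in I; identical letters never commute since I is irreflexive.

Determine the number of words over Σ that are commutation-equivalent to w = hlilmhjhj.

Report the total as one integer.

2520

#0=h has no predecessor
#1=l has no predecessor
#2=i depends on [1:l]
#3=l depends on [2:i]
#4=m depends on [2:i]
#5=h depends on [0:h]
#6=j has no predecessor
#7=h depends on [5:h]
#8=j depends on [6:j]
sources: [0:h, 1:l, 6:j]
N(rest) = Σ N(rest − s) over sources s of rest; N(one piece) = 1:
  size 1 → [3]=1  [4]=1  [7]=1  [8]=1
  size 2 → [3,4]=2  [3,7]=2  [3,8]=2  [4,7]=2  [4,8]=2  [5,7]=1  [6,8]=1  [7,8]=2
  size 3 → [0,5,7]=1  [2,3,4]=2  [3,4,7]=6  [3,4,8]=6  [3,5,7]=3  [3,6,8]=3  [3,7,8]=6  [4,5,7]=3  [4,6,8]=3  [4,7,8]=6  [5,7,8]=3  [6,7,8]=3
  size 4 → [0,3,5,7]=4  [0,4,5,7]=4  [0,5,7,8]=4  [1,2,3,4]=2  [2,3,4,7]=8  [2,3,4,8]=8  [3,4,5,7]=12  [3,4,6,8]=12  [3,4,7,8]=24  [3,5,7,8]=12  [3,6,7,8]=12  [4,5,7,8]=12  [4,6,7,8]=12  [5,6,7,8]=6
  size 5 → [0,3,4,5,7]=20  [0,3,5,7,8]=20  [0,4,5,7,8]=20  [0,5,6,7,8]=10  [1,2,3,4,7]=10  [1,2,3,4,8]=10  [2,3,4,5,7]=20  [2,3,4,6,8]=20  [2,3,4,7,8]=40  [3,4,5,7,8]=60  [3,4,6,7,8]=60  [3,5,6,7,8]=30  [4,5,6,7,8]=30
  size 6 → [0,2,3,4,5,7]=40  [0,3,4,5,7,8]=120  [0,3,5,6,7,8]=60  [0,4,5,6,7,8]=60  [1,2,3,4,5,7]=30  [1,2,3,4,6,8]=30  [1,2,3,4,7,8]=60  [2,3,4,5,7,8]=120  [2,3,4,6,7,8]=120  [3,4,5,6,7,8]=180
  size 7 → [0,1,2,3,4,5,7]=70  [0,2,3,4,5,7,8]=280  [0,3,4,5,6,7,8]=420  [1,2,3,4,5,7,8]=210  [1,2,3,4,6,7,8]=210  [2,3,4,5,6,7,8]=420
  first=0(h) contributes 840
  first=1(l) contributes 1120
  first=6(j) contributes 560
|[w]| = 2520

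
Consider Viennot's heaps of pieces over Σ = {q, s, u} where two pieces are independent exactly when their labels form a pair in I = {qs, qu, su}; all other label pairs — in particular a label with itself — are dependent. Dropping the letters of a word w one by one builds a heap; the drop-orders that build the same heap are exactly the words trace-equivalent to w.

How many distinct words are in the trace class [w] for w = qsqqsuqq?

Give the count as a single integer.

168

0(q) covers ∅
1(s) covers ∅
2(q) covers 0:q
3(q) covers 2:q
4(s) covers 1:s
5(u) covers ∅
6(q) covers 3:q
7(q) covers 6:q
floor of heap: 0:q, 1:s, 5:u
completions by unplaced set U, small U first (add the entries for U minus each lowest piece of U):
  |U|=1: {4}:1  {5}:1  {7}:1
  |U|=2: {1,4}:1  {4,5}:2  {4,7}:2  {5,7}:2  {6,7}:1
  |U|=3: {1,4,5}:3  {1,4,7}:3  {3,6,7}:1  {4,5,7}:6  {4,6,7}:3  {5,6,7}:3
  |U|=4: {1,4,5,7}:12  {1,4,6,7}:6  {2,3,6,7}:1  {3,4,6,7}:4  {3,5,6,7}:4  {4,5,6,7}:12
  |U|=5: {0,2,3,6,7}:1  {1,3,4,6,7}:10  {1,4,5,6,7}:30  {2,3,4,6,7}:5  {2,3,5,6,7}:5  {3,4,5,6,7}:20
  |U|=6: {0,2,3,4,6,7}:6  {0,2,3,5,6,7}:6  {1,2,3,4,6,7}:15  {1,3,4,5,6,7}:60  {2,3,4,5,6,7}:30
  start at 0(q): 105
  start at 1(s): 42
  start at 5(u): 21
sum over floor = 168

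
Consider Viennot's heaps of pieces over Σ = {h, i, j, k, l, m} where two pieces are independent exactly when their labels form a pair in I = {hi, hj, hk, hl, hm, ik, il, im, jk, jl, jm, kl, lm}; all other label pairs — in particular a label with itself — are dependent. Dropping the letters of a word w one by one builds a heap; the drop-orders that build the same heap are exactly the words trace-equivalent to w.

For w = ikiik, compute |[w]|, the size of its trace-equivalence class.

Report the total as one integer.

10

piece 0:i — minimal
piece 1:k — minimal
piece 2:i rests on {0:i}
piece 3:i rests on {2:i}
piece 4:k rests on {1:k}
minimal pieces: {0:i, 1:k}
ways to finish when only these pieces remain (= sum over removing one remaining piece with nothing left below it):
  1 left: {3}→1  {4}→1
  2 left: {1,4}→1  {2,3}→1  {3,4}→2
  3 left: {0,2,3}→1  {1,3,4}→3  {2,3,4}→3
  placing 0:i first → 6 extensions
  placing 1:k first → 4 extensions
total linear extensions = 10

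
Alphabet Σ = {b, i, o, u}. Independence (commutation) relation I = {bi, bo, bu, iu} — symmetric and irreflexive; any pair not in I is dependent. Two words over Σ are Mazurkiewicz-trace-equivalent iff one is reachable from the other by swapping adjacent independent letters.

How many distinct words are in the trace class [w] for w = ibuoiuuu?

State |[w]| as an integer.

64

0(i) covers ∅
1(b) covers ∅
2(u) covers ∅
3(o) covers 0:i, 2:u
4(i) covers 3:o
5(u) covers 3:o
6(u) covers 5:u
7(u) covers 6:u
floor of heap: 0:i, 1:b, 2:u
completions by unplaced set U, small U first (add the entries for U minus each lowest piece of U):
  |U|=1: {1}:1  {4}:1  {7}:1
  |U|=2: {1,4}:2  {1,7}:2  {4,7}:2  {6,7}:1
  |U|=3: {1,4,7}:6  {1,6,7}:3  {4,6,7}:3  {5,6,7}:1
  |U|=4: {1,4,6,7}:12  {1,5,6,7}:4  {4,5,6,7}:4
  |U|=5: {1,4,5,6,7}:20  {3,4,5,6,7}:4
  |U|=6: {0,3,4,5,6,7}:4  {1,3,4,5,6,7}:24  {2,3,4,5,6,7}:4
  start at 0(i): 28
  start at 1(b): 8
  start at 2(u): 28
sum over floor = 64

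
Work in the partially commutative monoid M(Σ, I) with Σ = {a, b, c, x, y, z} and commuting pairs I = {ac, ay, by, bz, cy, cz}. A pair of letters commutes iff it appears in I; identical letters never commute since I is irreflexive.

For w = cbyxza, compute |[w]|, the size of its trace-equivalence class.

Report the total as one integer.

3

drop 0:c onto floor
drop 1:b onto {0:c}
drop 2:y onto floor
drop 3:x onto {1:b, 2:y}
drop 4:z onto {3:x}
drop 5:a onto {4:z}
ground layer = {0:c, 2:y}
drop-orders for the pieces not yet dropped (sum over which currently-grounded one goes next):
  1 to go: {5} 1
  2 to go: {4,5} 1
  3 to go: {3,4,5} 1
  4 to go: {1,3,4,5} 1  {2,3,4,5} 1
  if 0:c drops first: 2 orders
  if 2:y drops first: 1 orders
heap linearizations: 3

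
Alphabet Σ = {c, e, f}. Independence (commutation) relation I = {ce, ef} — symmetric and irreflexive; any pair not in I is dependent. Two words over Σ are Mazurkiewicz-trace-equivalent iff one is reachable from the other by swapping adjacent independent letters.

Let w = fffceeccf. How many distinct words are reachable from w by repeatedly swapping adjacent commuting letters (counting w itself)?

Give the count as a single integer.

0(f) covers ∅
1(f) covers 0:f
2(f) covers 1:f
3(c) covers 2:f
4(e) covers ∅
5(e) covers 4:e
6(c) covers 3:c
7(c) covers 6:c
8(f) covers 7:c
floor of heap: 0:f, 4:e
completions by unplaced set U, small U first (add the entries for U minus each lowest piece of U):
  |U|=1: {5}:1  {8}:1
  |U|=2: {4,5}:1  {5,8}:2  {7,8}:1
  |U|=3: {4,5,8}:3  {5,7,8}:3  {6,7,8}:1
  |U|=4: {3,6,7,8}:1  {4,5,7,8}:6  {5,6,7,8}:4
  |U|=5: {2,3,6,7,8}:1  {3,5,6,7,8}:5  {4,5,6,7,8}:10
  |U|=6: {1,2,3,6,7,8}:1  {2,3,5,6,7,8}:6  {3,4,5,6,7,8}:15
  |U|=7: {0,1,2,3,6,7,8}:1  {1,2,3,5,6,7,8}:7  {2,3,4,5,6,7,8}:21
  start at 0(f): 28
  start at 4(e): 8
sum over floor = 36

36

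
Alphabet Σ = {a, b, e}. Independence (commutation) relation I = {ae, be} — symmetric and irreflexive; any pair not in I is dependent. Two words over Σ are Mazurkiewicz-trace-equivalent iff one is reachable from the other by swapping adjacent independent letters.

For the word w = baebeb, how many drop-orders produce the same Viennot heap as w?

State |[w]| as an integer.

15

piece 0:b — minimal
piece 1:a rests on {0:b}
piece 2:e — minimal
piece 3:b rests on {1:a}
piece 4:e rests on {2:e}
piece 5:b rests on {3:b}
minimal pieces: {0:b, 2:e}
ways to finish when only these pieces remain (= sum over removing one remaining piece with nothing left below it):
  1 left: {4}→1  {5}→1
  2 left: {2,4}→1  {3,5}→1  {4,5}→2
  3 left: {1,3,5}→1  {2,4,5}→3  {3,4,5}→3
  4 left: {0,1,3,5}→1  {1,3,4,5}→4  {2,3,4,5}→6
  placing 0:b first → 10 extensions
  placing 2:e first → 5 extensions
total linear extensions = 15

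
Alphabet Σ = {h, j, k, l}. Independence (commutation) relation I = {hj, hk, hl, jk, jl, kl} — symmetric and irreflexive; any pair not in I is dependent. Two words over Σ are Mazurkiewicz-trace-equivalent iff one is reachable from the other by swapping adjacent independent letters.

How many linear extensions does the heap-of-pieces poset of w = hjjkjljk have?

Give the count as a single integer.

840

0(h) covers ∅
1(j) covers ∅
2(j) covers 1:j
3(k) covers ∅
4(j) covers 2:j
5(l) covers ∅
6(j) covers 4:j
7(k) covers 3:k
floor of heap: 0:h, 1:j, 3:k, 5:l
completions by unplaced set U, small U first (add the entries for U minus each lowest piece of U):
  |U|=1: {0}:1  {5}:1  {6}:1  {7}:1
  |U|=2: {0,5}:2  {0,6}:2  {0,7}:2  {3,7}:1  {4,6}:1  {5,6}:2  {5,7}:2  {6,7}:2
  |U|=3: {0,3,7}:3  {0,4,6}:3  {0,5,6}:6  {0,5,7}:6  {0,6,7}:6  {2,4,6}:1  {3,5,7}:3  {3,6,7}:3  {4,5,6}:3  {4,6,7}:3  {5,6,7}:6
  |U|=4: {0,2,4,6}:4  {0,3,5,7}:12  {0,3,6,7}:12  {0,4,5,6}:12  {0,4,6,7}:12  {0,5,6,7}:24  {1,2,4,6}:1  {2,4,5,6}:4  {2,4,6,7}:4  {3,4,6,7}:6  {3,5,6,7}:12  {4,5,6,7}:12
  |U|=5: {0,1,2,4,6}:5  {0,2,4,5,6}:20  {0,2,4,6,7}:20  {0,3,4,6,7}:30  {0,3,5,6,7}:60  {0,4,5,6,7}:60  {1,2,4,5,6}:5  {1,2,4,6,7}:5  {2,3,4,6,7}:10  {2,4,5,6,7}:20  {3,4,5,6,7}:30
  |U|=6: {0,1,2,4,5,6}:30  {0,1,2,4,6,7}:30  {0,2,3,4,6,7}:60  {0,2,4,5,6,7}:120  {0,3,4,5,6,7}:180  {1,2,3,4,6,7}:15  {1,2,4,5,6,7}:30  {2,3,4,5,6,7}:60
  start at 0(h): 105
  start at 1(j): 420
  start at 3(k): 210
  start at 5(l): 105
sum over floor = 840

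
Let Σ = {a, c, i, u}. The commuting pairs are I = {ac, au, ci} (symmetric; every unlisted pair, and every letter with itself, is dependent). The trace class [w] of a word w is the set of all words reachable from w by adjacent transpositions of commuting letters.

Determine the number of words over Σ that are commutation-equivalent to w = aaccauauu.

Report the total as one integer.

126

0(a) covers ∅
1(a) covers 0:a
2(c) covers ∅
3(c) covers 2:c
4(a) covers 1:a
5(u) covers 3:c
6(a) covers 4:a
7(u) covers 5:u
8(u) covers 7:u
floor of heap: 0:a, 2:c
completions by unplaced set U, small U first (add the entries for U minus each lowest piece of U):
  |U|=1: {6}:1  {8}:1
  |U|=2: {4,6}:1  {6,8}:2  {7,8}:1
  |U|=3: {1,4,6}:1  {4,6,8}:3  {5,7,8}:1  {6,7,8}:3
  |U|=4: {0,1,4,6}:1  {1,4,6,8}:4  {3,5,7,8}:1  {4,6,7,8}:6  {5,6,7,8}:4
  |U|=5: {0,1,4,6,8}:5  {1,4,6,7,8}:10  {2,3,5,7,8}:1  {3,5,6,7,8}:5  {4,5,6,7,8}:10
  |U|=6: {0,1,4,6,7,8}:15  {1,4,5,6,7,8}:20  {2,3,5,6,7,8}:6  {3,4,5,6,7,8}:15
  |U|=7: {0,1,4,5,6,7,8}:35  {1,3,4,5,6,7,8}:35  {2,3,4,5,6,7,8}:21
  start at 0(a): 56
  start at 2(c): 70
sum over floor = 126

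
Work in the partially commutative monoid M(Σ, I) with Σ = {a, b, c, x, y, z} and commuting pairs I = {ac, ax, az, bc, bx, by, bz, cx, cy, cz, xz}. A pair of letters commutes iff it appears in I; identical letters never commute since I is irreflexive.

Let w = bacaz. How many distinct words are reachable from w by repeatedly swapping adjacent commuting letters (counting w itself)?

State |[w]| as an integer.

20

piece 0:b — minimal
piece 1:a rests on {0:b}
piece 2:c — minimal
piece 3:a rests on {1:a}
piece 4:z — minimal
minimal pieces: {0:b, 2:c, 4:z}
ways to finish when only these pieces remain (= sum over removing one remaining piece with nothing left below it):
  1 left: {2}→1  {3}→1  {4}→1
  2 left: {1,3}→1  {2,3}→2  {2,4}→2  {3,4}→2
  3 left: {0,1,3}→1  {1,2,3}→3  {1,3,4}→3  {2,3,4}→6
  placing 0:b first → 12 extensions
  placing 2:c first → 4 extensions
  placing 4:z first → 4 extensions
total linear extensions = 20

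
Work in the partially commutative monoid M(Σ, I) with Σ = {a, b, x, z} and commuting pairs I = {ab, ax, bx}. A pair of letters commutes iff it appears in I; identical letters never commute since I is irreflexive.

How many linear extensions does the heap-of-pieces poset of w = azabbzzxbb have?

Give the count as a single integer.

9

piece 0:a — minimal
piece 1:z rests on {0:a}
piece 2:a rests on {1:z}
piece 3:b rests on {1:z}
piece 4:b rests on {3:b}
piece 5:z rests on {2:a, 4:b}
piece 6:z rests on {5:z}
piece 7:x rests on {6:z}
piece 8:b rests on {6:z}
piece 9:b rests on {8:b}
minimal pieces: {0:a}
ways to finish when only these pieces remain (= sum over removing one remaining piece with nothing left below it):
  1 left: {7}→1  {9}→1
  2 left: {7,9}→2  {8,9}→1
  3 left: {7,8,9}→3
  4 left: {6,7,8,9}→3
  5 left: {5,6,7,8,9}→3
  6 left: {2,5,6,7,8,9}→3  {4,5,6,7,8,9}→3
  7 left: {2,4,5,6,7,8,9}→6  {3,4,5,6,7,8,9}→3
  8 left: {2,3,4,5,6,7,8,9}→9
  placing 0:a first → 9 extensions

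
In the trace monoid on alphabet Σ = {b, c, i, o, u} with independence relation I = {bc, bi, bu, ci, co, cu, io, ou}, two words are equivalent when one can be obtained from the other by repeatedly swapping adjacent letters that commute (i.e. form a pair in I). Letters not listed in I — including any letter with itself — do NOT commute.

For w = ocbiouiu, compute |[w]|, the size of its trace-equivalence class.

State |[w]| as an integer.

piece 0:o — minimal
piece 1:c — minimal
piece 2:b rests on {0:o}
piece 3:i — minimal
piece 4:o rests on {2:b}
piece 5:u rests on {3:i}
piece 6:i rests on {5:u}
piece 7:u rests on {6:i}
minimal pieces: {0:o, 1:c, 3:i}
ways to finish when only these pieces remain (= sum over removing one remaining piece with nothing left below it):
  1 left: {1}→1  {4}→1  {7}→1
  2 left: {1,4}→2  {1,7}→2  {2,4}→1  {4,7}→2  {6,7}→1
  3 left: {0,2,4}→1  {1,2,4}→3  {1,4,7}→6  {1,6,7}→3  {2,4,7}→3  {4,6,7}→3  {5,6,7}→1
  4 left: {0,1,2,4}→4  {0,2,4,7}→4  {1,2,4,7}→12  {1,4,6,7}→12  {1,5,6,7}→4  {2,4,6,7}→6  {3,5,6,7}→1  {4,5,6,7}→4
  5 left: {0,1,2,4,7}→20  {0,2,4,6,7}→10  {1,2,4,6,7}→30  {1,3,5,6,7}→5  {1,4,5,6,7}→20  {2,4,5,6,7}→10  {3,4,5,6,7}→5
  6 left: {0,1,2,4,6,7}→60  {0,2,4,5,6,7}→20  {1,2,4,5,6,7}→60  {1,3,4,5,6,7}→30  {2,3,4,5,6,7}→15
  placing 0:o first → 105 extensions
  placing 1:c first → 35 extensions
  placing 3:i first → 140 extensions
total linear extensions = 280

280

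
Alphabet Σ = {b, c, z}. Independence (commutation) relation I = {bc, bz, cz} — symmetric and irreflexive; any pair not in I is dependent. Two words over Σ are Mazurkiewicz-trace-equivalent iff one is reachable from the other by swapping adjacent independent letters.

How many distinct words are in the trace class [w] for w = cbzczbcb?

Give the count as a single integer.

560

#0=c has no predecessor
#1=b has no predecessor
#2=z has no predecessor
#3=c depends on [0:c]
#4=z depends on [2:z]
#5=b depends on [1:b]
#6=c depends on [3:c]
#7=b depends on [5:b]
sources: [0:c, 1:b, 2:z]
N(rest) = Σ N(rest − s) over sources s of rest; N(one piece) = 1:
  size 1 → [4]=1  [6]=1  [7]=1
  size 2 → [2,4]=1  [3,6]=1  [4,6]=2  [4,7]=2  [5,7]=1  [6,7]=2
  size 3 → [0,3,6]=1  [1,5,7]=1  [2,4,6]=3  [2,4,7]=3  [3,4,6]=3  [3,6,7]=3  [4,5,7]=3  [4,6,7]=6  [5,6,7]=3
  size 4 → [0,3,4,6]=4  [0,3,6,7]=4  [1,4,5,7]=4  [1,5,6,7]=4  [2,3,4,6]=6  [2,4,5,7]=6  [2,4,6,7]=12  [3,4,6,7]=12  [3,5,6,7]=6  [4,5,6,7]=12
  size 5 → [0,2,3,4,6]=10  [0,3,4,6,7]=20  [0,3,5,6,7]=10  [1,2,4,5,7]=10  [1,3,5,6,7]=10  [1,4,5,6,7]=20  [2,3,4,6,7]=30  [2,4,5,6,7]=30  [3,4,5,6,7]=30
  size 6 → [0,1,3,5,6,7]=20  [0,2,3,4,6,7]=60  [0,3,4,5,6,7]=60  [1,2,4,5,6,7]=60  [1,3,4,5,6,7]=60  [2,3,4,5,6,7]=90
  first=0(c) contributes 210
  first=1(b) contributes 210
  first=2(z) contributes 140
|[w]| = 560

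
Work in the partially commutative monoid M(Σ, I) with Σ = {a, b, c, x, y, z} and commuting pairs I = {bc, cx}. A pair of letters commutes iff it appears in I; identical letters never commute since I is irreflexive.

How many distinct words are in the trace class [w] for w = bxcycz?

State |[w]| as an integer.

3

0(b) covers ∅
1(x) covers 0:b
2(c) covers ∅
3(y) covers 1:x, 2:c
4(c) covers 3:y
5(z) covers 4:c
floor of heap: 0:b, 2:c
completions by unplaced set U, small U first (add the entries for U minus each lowest piece of U):
  |U|=1: {5}:1
  |U|=2: {4,5}:1
  |U|=3: {3,4,5}:1
  |U|=4: {1,3,4,5}:1  {2,3,4,5}:1
  start at 0(b): 2
  start at 2(c): 1
sum over floor = 3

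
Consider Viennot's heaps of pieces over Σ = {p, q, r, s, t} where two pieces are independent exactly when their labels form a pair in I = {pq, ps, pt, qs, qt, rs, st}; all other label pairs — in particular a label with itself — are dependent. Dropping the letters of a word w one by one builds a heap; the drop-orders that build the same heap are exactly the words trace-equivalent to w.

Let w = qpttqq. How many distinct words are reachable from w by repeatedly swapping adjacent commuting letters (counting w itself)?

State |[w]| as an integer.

piece 0:q — minimal
piece 1:p — minimal
piece 2:t — minimal
piece 3:t rests on {2:t}
piece 4:q rests on {0:q}
piece 5:q rests on {4:q}
minimal pieces: {0:q, 1:p, 2:t}
ways to finish when only these pieces remain (= sum over removing one remaining piece with nothing left below it):
  1 left: {1}→1  {3}→1  {5}→1
  2 left: {1,3}→2  {1,5}→2  {2,3}→1  {3,5}→2  {4,5}→1
  3 left: {0,4,5}→1  {1,2,3}→3  {1,3,5}→6  {1,4,5}→3  {2,3,5}→3  {3,4,5}→3
  4 left: {0,1,4,5}→4  {0,3,4,5}→4  {1,2,3,5}→12  {1,3,4,5}→12  {2,3,4,5}→6
  placing 0:q first → 30 extensions
  placing 1:p first → 10 extensions
  placing 2:t first → 20 extensions
total linear extensions = 60

60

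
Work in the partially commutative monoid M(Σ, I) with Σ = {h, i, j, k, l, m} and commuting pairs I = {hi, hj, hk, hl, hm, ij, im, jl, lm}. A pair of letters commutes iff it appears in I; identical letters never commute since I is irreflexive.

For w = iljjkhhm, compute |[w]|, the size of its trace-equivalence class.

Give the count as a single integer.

168

0(i) covers ∅
1(l) covers 0:i
2(j) covers ∅
3(j) covers 2:j
4(k) covers 1:l, 3:j
5(h) covers ∅
6(h) covers 5:h
7(m) covers 4:k
floor of heap: 0:i, 2:j, 5:h
completions by unplaced set U, small U first (add the entries for U minus each lowest piece of U):
  |U|=1: {6}:1  {7}:1
  |U|=2: {4,7}:1  {5,6}:1  {6,7}:2
  |U|=3: {1,4,7}:1  {3,4,7}:1  {4,6,7}:3  {5,6,7}:3
  |U|=4: {0,1,4,7}:1  {1,3,4,7}:2  {1,4,6,7}:4  {2,3,4,7}:1  {3,4,6,7}:4  {4,5,6,7}:6
  |U|=5: {0,1,3,4,7}:3  {0,1,4,6,7}:5  {1,2,3,4,7}:3  {1,3,4,6,7}:10  {1,4,5,6,7}:10  {2,3,4,6,7}:5  {3,4,5,6,7}:10
  |U|=6: {0,1,2,3,4,7}:6  {0,1,3,4,6,7}:18  {0,1,4,5,6,7}:15  {1,2,3,4,6,7}:18  {1,3,4,5,6,7}:30  {2,3,4,5,6,7}:15
  start at 0(i): 63
  start at 2(j): 63
  start at 5(h): 42
sum over floor = 168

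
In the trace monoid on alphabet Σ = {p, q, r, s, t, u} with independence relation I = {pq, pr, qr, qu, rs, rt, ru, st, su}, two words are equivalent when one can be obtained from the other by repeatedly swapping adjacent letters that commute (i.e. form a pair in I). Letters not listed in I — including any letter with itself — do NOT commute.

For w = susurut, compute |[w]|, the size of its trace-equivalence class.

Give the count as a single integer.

105

0(s) covers ∅
1(u) covers ∅
2(s) covers 0:s
3(u) covers 1:u
4(r) covers ∅
5(u) covers 3:u
6(t) covers 5:u
floor of heap: 0:s, 1:u, 4:r
completions by unplaced set U, small U first (add the entries for U minus each lowest piece of U):
  |U|=1: {2}:1  {4}:1  {6}:1
  |U|=2: {0,2}:1  {2,4}:2  {2,6}:2  {4,6}:2  {5,6}:1
  |U|=3: {0,2,4}:3  {0,2,6}:3  {2,4,6}:6  {2,5,6}:3  {3,5,6}:1  {4,5,6}:3
  |U|=4: {0,2,4,6}:12  {0,2,5,6}:6  {1,3,5,6}:1  {2,3,5,6}:4  {2,4,5,6}:12  {3,4,5,6}:4
  |U|=5: {0,2,3,5,6}:10  {0,2,4,5,6}:30  {1,2,3,5,6}:5  {1,3,4,5,6}:5  {2,3,4,5,6}:20
  start at 0(s): 30
  start at 1(u): 60
  start at 4(r): 15
sum over floor = 105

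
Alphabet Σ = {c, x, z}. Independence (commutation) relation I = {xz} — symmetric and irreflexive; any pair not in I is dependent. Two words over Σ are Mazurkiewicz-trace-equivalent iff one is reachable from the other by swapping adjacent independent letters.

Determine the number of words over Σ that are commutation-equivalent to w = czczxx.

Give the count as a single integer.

#0=c has no predecessor
#1=z depends on [0:c]
#2=c depends on [1:z]
#3=z depends on [2:c]
#4=x depends on [2:c]
#5=x depends on [4:x]
sources: [0:c]
N(rest) = Σ N(rest − s) over sources s of rest; N(one piece) = 1:
  size 1 → [3]=1  [5]=1
  size 2 → [3,5]=2  [4,5]=1
  size 3 → [3,4,5]=3
  size 4 → [2,3,4,5]=3
  first=0(c) contributes 3

3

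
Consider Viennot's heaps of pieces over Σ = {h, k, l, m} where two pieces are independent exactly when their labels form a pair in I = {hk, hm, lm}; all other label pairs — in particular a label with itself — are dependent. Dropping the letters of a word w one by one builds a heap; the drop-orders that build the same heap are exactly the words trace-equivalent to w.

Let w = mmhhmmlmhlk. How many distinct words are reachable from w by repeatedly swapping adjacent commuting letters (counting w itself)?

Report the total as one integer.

0(m) covers ∅
1(m) covers 0:m
2(h) covers ∅
3(h) covers 2:h
4(m) covers 1:m
5(m) covers 4:m
6(l) covers 3:h
7(m) covers 5:m
8(h) covers 6:l
9(l) covers 8:h
10(k) covers 7:m, 9:l
floor of heap: 0:m, 2:h
completions by unplaced set U, small U first (add the entries for U minus each lowest piece of U):
  |U|=1: {10}:1
  |U|=2: {7,10}:1  {9,10}:1
  |U|=3: {5,7,10}:1  {7,9,10}:2  {8,9,10}:1
  |U|=4: {4,5,7,10}:1  {5,7,9,10}:3  {6,8,9,10}:1  {7,8,9,10}:3
  |U|=5: {1,4,5,7,10}:1  {3,6,8,9,10}:1  {4,5,7,9,10}:4  {5,7,8,9,10}:6  {6,7,8,9,10}:4
  |U|=6: {0,1,4,5,7,10}:1  {1,4,5,7,9,10}:5  {2,3,6,8,9,10}:1  {3,6,7,8,9,10}:5  {4,5,7,8,9,10}:10  {5,6,7,8,9,10}:10
  |U|=7: {0,1,4,5,7,9,10}:6  {1,4,5,7,8,9,10}:15  {2,3,6,7,8,9,10}:6  {3,5,6,7,8,9,10}:15  {4,5,6,7,8,9,10}:20
  |U|=8: {0,1,4,5,7,8,9,10}:21  {1,4,5,6,7,8,9,10}:35  {2,3,5,6,7,8,9,10}:21  {3,4,5,6,7,8,9,10}:35
  |U|=9: {0,1,4,5,6,7,8,9,10}:56  {1,3,4,5,6,7,8,9,10}:70  {2,3,4,5,6,7,8,9,10}:56
  start at 0(m): 126
  start at 2(h): 126
sum over floor = 252

252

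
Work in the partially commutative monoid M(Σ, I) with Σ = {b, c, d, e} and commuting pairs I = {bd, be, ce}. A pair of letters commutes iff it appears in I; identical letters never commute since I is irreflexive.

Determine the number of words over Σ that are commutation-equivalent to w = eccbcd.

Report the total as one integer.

#0=e has no predecessor
#1=c has no predecessor
#2=c depends on [1:c]
#3=b depends on [2:c]
#4=c depends on [3:b]
#5=d depends on [0:e, 4:c]
sources: [0:e, 1:c]
N(rest) = Σ N(rest − s) over sources s of rest; N(one piece) = 1:
  size 1 → [5]=1
  size 2 → [0,5]=1  [4,5]=1
  size 3 → [0,4,5]=2  [3,4,5]=1
  size 4 → [0,3,4,5]=3  [2,3,4,5]=1
  first=0(e) contributes 1
  first=1(c) contributes 4
|[w]| = 5

5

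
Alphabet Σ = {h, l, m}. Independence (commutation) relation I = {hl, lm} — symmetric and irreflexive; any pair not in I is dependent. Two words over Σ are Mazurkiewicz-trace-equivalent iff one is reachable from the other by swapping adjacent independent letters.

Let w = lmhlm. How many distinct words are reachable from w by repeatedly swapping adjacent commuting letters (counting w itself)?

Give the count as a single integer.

piece 0:l — minimal
piece 1:m — minimal
piece 2:h rests on {1:m}
piece 3:l rests on {0:l}
piece 4:m rests on {2:h}
minimal pieces: {0:l, 1:m}
ways to finish when only these pieces remain (= sum over removing one remaining piece with nothing left below it):
  1 left: {3}→1  {4}→1
  2 left: {0,3}→1  {2,4}→1  {3,4}→2
  3 left: {0,3,4}→3  {1,2,4}→1  {2,3,4}→3
  placing 0:l first → 4 extensions
  placing 1:m first → 6 extensions
total linear extensions = 10

10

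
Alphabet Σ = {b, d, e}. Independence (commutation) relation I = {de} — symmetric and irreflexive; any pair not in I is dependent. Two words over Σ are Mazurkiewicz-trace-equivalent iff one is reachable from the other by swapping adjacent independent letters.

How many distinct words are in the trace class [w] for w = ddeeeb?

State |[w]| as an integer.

10

piece 0:d — minimal
piece 1:d rests on {0:d}
piece 2:e — minimal
piece 3:e rests on {2:e}
piece 4:e rests on {3:e}
piece 5:b rests on {1:d, 4:e}
minimal pieces: {0:d, 2:e}
ways to finish when only these pieces remain (= sum over removing one remaining piece with nothing left below it):
  1 left: {5}→1
  2 left: {1,5}→1  {4,5}→1
  3 left: {0,1,5}→1  {1,4,5}→2  {3,4,5}→1
  4 left: {0,1,4,5}→3  {1,3,4,5}→3  {2,3,4,5}→1
  placing 0:d first → 4 extensions
  placing 2:e first → 6 extensions
total linear extensions = 10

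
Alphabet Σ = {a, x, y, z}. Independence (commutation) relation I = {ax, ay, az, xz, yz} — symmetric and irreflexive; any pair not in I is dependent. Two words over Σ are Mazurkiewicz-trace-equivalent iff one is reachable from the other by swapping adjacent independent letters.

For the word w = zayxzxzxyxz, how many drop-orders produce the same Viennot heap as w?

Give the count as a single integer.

piece 0:z — minimal
piece 1:a — minimal
piece 2:y — minimal
piece 3:x rests on {2:y}
piece 4:z rests on {0:z}
piece 5:x rests on {3:x}
piece 6:z rests on {4:z}
piece 7:x rests on {5:x}
piece 8:y rests on {7:x}
piece 9:x rests on {8:y}
piece 10:z rests on {6:z}
minimal pieces: {0:z, 1:a, 2:y}
ways to finish when only these pieces remain (= sum over removing one remaining piece with nothing left below it):
  1 left: {1}→1  {9}→1  {10}→1
  2 left: {1,9}→2  {1,10}→2  {6,10}→1  {8,9}→1  {9,10}→2
  3 left: {1,6,10}→3  {1,8,9}→3  {1,9,10}→6  {4,6,10}→1  {6,9,10}→3  {7,8,9}→1  {8,9,10}→3
  4 left: {0,4,6,10}→1  {1,4,6,10}→4  {1,6,9,10}→12  {1,7,8,9}→4  {1,8,9,10}→12  {4,6,9,10}→4  {5,7,8,9}→1  {6,8,9,10}→6  {7,8,9,10}→4
  5 left: {0,1,4,6,10}→5  {0,4,6,9,10}→5  {1,4,6,9,10}→20  {1,5,7,8,9}→5  {1,6,8,9,10}→30  {1,7,8,9,10}→20  {3,5,7,8,9}→1  {4,6,8,9,10}→10  {5,7,8,9,10}→5  {6,7,8,9,10}→10
  6 left: {0,1,4,6,9,10}→30  {0,4,6,8,9,10}→15  {1,3,5,7,8,9}→6  {1,4,6,8,9,10}→60  {1,5,7,8,9,10}→30  {1,6,7,8,9,10}→60  {2,3,5,7,8,9}→1  {3,5,7,8,9,10}→6  {4,6,7,8,9,10}→20  {5,6,7,8,9,10}→15
  7 left: {0,1,4,6,8,9,10}→105  {0,4,6,7,8,9,10}→35  {1,2,3,5,7,8,9}→7  {1,3,5,7,8,9,10}→42  {1,4,6,7,8,9,10}→140  {1,5,6,7,8,9,10}→105  {2,3,5,7,8,9,10}→7  {3,5,6,7,8,9,10}→21  {4,5,6,7,8,9,10}→35
  8 left: {0,1,4,6,7,8,9,10}→280  {0,4,5,6,7,8,9,10}→70  {1,2,3,5,7,8,9,10}→56  {1,3,5,6,7,8,9,10}→168  {1,4,5,6,7,8,9,10}→280  {2,3,5,6,7,8,9,10}→28  {3,4,5,6,7,8,9,10}→56
  9 left: {0,1,4,5,6,7,8,9,10}→630  {0,3,4,5,6,7,8,9,10}→126  {1,2,3,5,6,7,8,9,10}→252  {1,3,4,5,6,7,8,9,10}→504  {2,3,4,5,6,7,8,9,10}→84
  placing 0:z first → 840 extensions
  placing 1:a first → 210 extensions
  placing 2:y first → 1260 extensions
total linear extensions = 2310

2310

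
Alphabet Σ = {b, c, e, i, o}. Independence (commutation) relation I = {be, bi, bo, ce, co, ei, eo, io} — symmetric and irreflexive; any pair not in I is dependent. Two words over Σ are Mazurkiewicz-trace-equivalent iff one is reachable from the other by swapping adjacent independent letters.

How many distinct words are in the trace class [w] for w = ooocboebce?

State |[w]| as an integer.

3150

piece 0:o — minimal
piece 1:o rests on {0:o}
piece 2:o rests on {1:o}
piece 3:c — minimal
piece 4:b rests on {3:c}
piece 5:o rests on {2:o}
piece 6:e — minimal
piece 7:b rests on {4:b}
piece 8:c rests on {7:b}
piece 9:e rests on {6:e}
minimal pieces: {0:o, 3:c, 6:e}
ways to finish when only these pieces remain (= sum over removing one remaining piece with nothing left below it):
  1 left: {5}→1  {8}→1  {9}→1
  2 left: {2,5}→1  {5,8}→2  {5,9}→2  {6,9}→1  {7,8}→1  {8,9}→2
  3 left: {1,2,5}→1  {2,5,8}→3  {2,5,9}→3  {4,7,8}→1  {5,6,9}→3  {5,7,8}→3  {5,8,9}→6  {6,8,9}→3  {7,8,9}→3
  4 left: {0,1,2,5}→1  {1,2,5,8}→4  {1,2,5,9}→4  {2,5,6,9}→6  {2,5,7,8}→6  {2,5,8,9}→12  {3,4,7,8}→1  {4,5,7,8}→4  {4,7,8,9}→4  {5,6,8,9}→12  {5,7,8,9}→12  {6,7,8,9}→6
  5 left: {0,1,2,5,8}→5  {0,1,2,5,9}→5  {1,2,5,6,9}→10  {1,2,5,7,8}→10  {1,2,5,8,9}→20  {2,4,5,7,8}→10  {2,5,6,8,9}→30  {2,5,7,8,9}→30  {3,4,5,7,8}→5  {3,4,7,8,9}→5  {4,5,7,8,9}→20  {4,6,7,8,9}→10  {5,6,7,8,9}→30
  6 left: {0,1,2,5,6,9}→15  {0,1,2,5,7,8}→15  {0,1,2,5,8,9}→30  {1,2,4,5,7,8}→20  {1,2,5,6,8,9}→60  {1,2,5,7,8,9}→60  {2,3,4,5,7,8}→15  {2,4,5,7,8,9}→60  {2,5,6,7,8,9}→90  {3,4,5,7,8,9}→30  {3,4,6,7,8,9}→15  {4,5,6,7,8,9}→60
  7 left: {0,1,2,4,5,7,8}→35  {0,1,2,5,6,8,9}→105  {0,1,2,5,7,8,9}→105  {1,2,3,4,5,7,8}→35  {1,2,4,5,7,8,9}→140  {1,2,5,6,7,8,9}→210  {2,3,4,5,7,8,9}→105  {2,4,5,6,7,8,9}→210  {3,4,5,6,7,8,9}→105
  8 left: {0,1,2,3,4,5,7,8}→70  {0,1,2,4,5,7,8,9}→280  {0,1,2,5,6,7,8,9}→420  {1,2,3,4,5,7,8,9}→280  {1,2,4,5,6,7,8,9}→560  {2,3,4,5,6,7,8,9}→420
  placing 0:o first → 1260 extensions
  placing 3:c first → 1260 extensions
  placing 6:e first → 630 extensions
total linear extensions = 3150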